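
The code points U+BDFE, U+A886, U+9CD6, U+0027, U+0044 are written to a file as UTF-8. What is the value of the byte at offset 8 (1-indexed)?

1-indexed offset 8 is 0-indexed offset 7.
U+BDFE → 3-byte form EB B7 BE at offsets 0–2.
U+A886 → 3-byte form EA A2 86 at offsets 3–5.
U+9CD6 → 3-byte form E9 B3 96 at offsets 6–8.
Offset 7 falls in char 3's range; it's byte 2 of E9 B3 96 = 0xB3.

0xB3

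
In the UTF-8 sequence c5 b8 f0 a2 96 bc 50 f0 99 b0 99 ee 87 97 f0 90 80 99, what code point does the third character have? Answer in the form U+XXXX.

Offset 0: leading byte 0xC5 = 11000101 → 2-byte char #1 = C5 B8.
Offset 2: leading byte 0xF0 = 11110000 → 4-byte char #2 = F0 A2 96 BC.
Offset 6: leading byte 0x50 = 01010000 → 1-byte char #3 = 50.
Leading byte 0x50 = 01010000 matches 0xxxxxxx → 1-byte sequence.
Byte 1: 0x50 = 01010000, payload 1010000 (7 bits).
Concatenate: 1010000 = 0x50 (7 bits → U+0050).

U+0050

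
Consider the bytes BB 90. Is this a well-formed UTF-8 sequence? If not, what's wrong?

invalid (continuation byte with no leading byte)

Byte 0xBB = 10111011 has the form 10xxxxxx — a continuation byte — but there is no preceding leading byte.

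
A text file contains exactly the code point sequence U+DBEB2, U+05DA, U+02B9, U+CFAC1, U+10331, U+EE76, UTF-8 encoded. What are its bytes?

U+DBEB2: 4-byte form → F3 9B BA B2.
U+05DA: 2-byte form → D7 9A.
U+02B9: 2-byte form → CA B9.
U+CFAC1: 4-byte form → F3 8F AB 81.
U+10331: 4-byte form → F0 90 8C B1.
U+EE76: 3-byte form → EE B9 B6.
Concatenated (19 bytes): F3 9B BA B2 D7 9A CA B9 F3 8F AB 81 F0 90 8C B1 EE B9 B6.

F3 9B BA B2 D7 9A CA B9 F3 8F AB 81 F0 90 8C B1 EE B9 B6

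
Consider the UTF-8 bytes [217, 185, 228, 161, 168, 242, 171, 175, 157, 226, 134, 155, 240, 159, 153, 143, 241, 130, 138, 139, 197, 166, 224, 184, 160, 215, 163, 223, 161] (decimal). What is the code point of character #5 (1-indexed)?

U+1F64F

Offset 0: leading byte 0xD9 = 11011001 → 2-byte char #1 = D9 B9.
Offset 2: leading byte 0xE4 = 11100100 → 3-byte char #2 = E4 A1 A8.
Offset 5: leading byte 0xF2 = 11110010 → 4-byte char #3 = F2 AB AF 9D.
Offset 9: leading byte 0xE2 = 11100010 → 3-byte char #4 = E2 86 9B.
Offset 12: leading byte 0xF0 = 11110000 → 4-byte char #5 = F0 9F 99 8F.
Leading byte 0xF0 = 11110000 matches 11110xxx → 4-byte sequence.
Byte 1: 0xF0 = 11110000, payload 000 (3 bits).
Byte 2: 0x9F = 10011111 (10xxxxxx ✓), payload 011111.
Byte 3: 0x99 = 10011001 (10xxxxxx ✓), payload 011001.
Byte 4: 0x8F = 10001111 (10xxxxxx ✓), payload 001111.
Concatenate: 000011111011001001111 = 0x1F64F (21 bits → U+1F64F).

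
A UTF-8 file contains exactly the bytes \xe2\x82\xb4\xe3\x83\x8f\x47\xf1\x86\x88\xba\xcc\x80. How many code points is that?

5

Byte at offset 0: 0xE2 = 11100010 → 3-byte char (#1). Advance 3.
Byte at offset 3: 0xE3 = 11100011 → 3-byte char (#2). Advance 3.
Byte at offset 6: 0x47 = 01000111 → 1-byte char (#3). Advance 1.
Byte at offset 7: 0xF1 = 11110001 → 4-byte char (#4). Advance 4.
Byte at offset 11: 0xCC = 11001100 → 2-byte char (#5). Advance 2.
Reached end at offset 13 after 5 code points.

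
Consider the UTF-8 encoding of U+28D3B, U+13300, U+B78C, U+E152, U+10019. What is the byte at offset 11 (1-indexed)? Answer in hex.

0x8C

1-indexed offset 11 is 0-indexed offset 10.
U+28D3B → 4-byte form F0 A8 B4 BB at offsets 0–3.
U+13300 → 4-byte form F0 93 8C 80 at offsets 4–7.
U+B78C → 3-byte form EB 9E 8C at offsets 8–10.
Offset 10 falls in char 3's range; it's byte 3 of EB 9E 8C = 0x8C.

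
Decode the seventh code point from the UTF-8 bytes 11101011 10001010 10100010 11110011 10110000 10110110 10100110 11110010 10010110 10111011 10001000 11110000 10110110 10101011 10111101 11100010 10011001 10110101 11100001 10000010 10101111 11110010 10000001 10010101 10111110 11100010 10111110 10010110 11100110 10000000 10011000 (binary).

U+8157E

Offset 0: leading byte 0xEB = 11101011 → 3-byte char #1 = EB 8A A2.
Offset 3: leading byte 0xF3 = 11110011 → 4-byte char #2 = F3 B0 B6 A6.
Offset 7: leading byte 0xF2 = 11110010 → 4-byte char #3 = F2 96 BB 88.
Offset 11: leading byte 0xF0 = 11110000 → 4-byte char #4 = F0 B6 AB BD.
Offset 15: leading byte 0xE2 = 11100010 → 3-byte char #5 = E2 99 B5.
Offset 18: leading byte 0xE1 = 11100001 → 3-byte char #6 = E1 82 AF.
Offset 21: leading byte 0xF2 = 11110010 → 4-byte char #7 = F2 81 95 BE.
Leading byte 0xF2 = 11110010 matches 11110xxx → 4-byte sequence.
Byte 1: 0xF2 = 11110010, payload 010 (3 bits).
Byte 2: 0x81 = 10000001 (10xxxxxx ✓), payload 000001.
Byte 3: 0x95 = 10010101 (10xxxxxx ✓), payload 010101.
Byte 4: 0xBE = 10111110 (10xxxxxx ✓), payload 111110.
Concatenate: 010000001010101111110 = 0x8157E (21 bits → U+8157E).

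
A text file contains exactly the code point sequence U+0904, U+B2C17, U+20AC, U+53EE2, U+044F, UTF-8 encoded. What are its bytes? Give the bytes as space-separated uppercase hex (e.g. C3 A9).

U+0904: 3-byte form → E0 A4 84.
U+B2C17: 4-byte form → F2 B2 B0 97.
U+20AC: 3-byte form → E2 82 AC.
U+53EE2: 4-byte form → F1 93 BB A2.
U+044F: 2-byte form → D1 8F.
Concatenated (16 bytes): E0 A4 84 F2 B2 B0 97 E2 82 AC F1 93 BB A2 D1 8F.

E0 A4 84 F2 B2 B0 97 E2 82 AC F1 93 BB A2 D1 8F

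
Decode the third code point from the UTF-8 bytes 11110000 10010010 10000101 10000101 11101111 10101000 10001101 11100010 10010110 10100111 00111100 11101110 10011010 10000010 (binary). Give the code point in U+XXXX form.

U+25A7

Offset 0: leading byte 0xF0 = 11110000 → 4-byte char #1 = F0 92 85 85.
Offset 4: leading byte 0xEF = 11101111 → 3-byte char #2 = EF A8 8D.
Offset 7: leading byte 0xE2 = 11100010 → 3-byte char #3 = E2 96 A7.
Leading byte 0xE2 = 11100010 matches 1110xxxx → 3-byte sequence.
Byte 1: 0xE2 = 11100010, payload 0010 (4 bits).
Byte 2: 0x96 = 10010110 (10xxxxxx ✓), payload 010110.
Byte 3: 0xA7 = 10100111 (10xxxxxx ✓), payload 100111.
Concatenate: 0010010110100111 = 0x25A7 (16 bits → U+25A7).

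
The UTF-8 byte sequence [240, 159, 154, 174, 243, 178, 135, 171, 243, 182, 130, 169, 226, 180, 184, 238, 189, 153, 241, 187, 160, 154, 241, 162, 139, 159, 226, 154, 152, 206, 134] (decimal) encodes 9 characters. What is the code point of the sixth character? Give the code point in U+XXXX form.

U+7B81A

Offset 0: leading byte 0xF0 = 11110000 → 4-byte char #1 = F0 9F 9A AE.
Offset 4: leading byte 0xF3 = 11110011 → 4-byte char #2 = F3 B2 87 AB.
Offset 8: leading byte 0xF3 = 11110011 → 4-byte char #3 = F3 B6 82 A9.
Offset 12: leading byte 0xE2 = 11100010 → 3-byte char #4 = E2 B4 B8.
Offset 15: leading byte 0xEE = 11101110 → 3-byte char #5 = EE BD 99.
Offset 18: leading byte 0xF1 = 11110001 → 4-byte char #6 = F1 BB A0 9A.
Leading byte 0xF1 = 11110001 matches 11110xxx → 4-byte sequence.
Byte 1: 0xF1 = 11110001, payload 001 (3 bits).
Byte 2: 0xBB = 10111011 (10xxxxxx ✓), payload 111011.
Byte 3: 0xA0 = 10100000 (10xxxxxx ✓), payload 100000.
Byte 4: 0x9A = 10011010 (10xxxxxx ✓), payload 011010.
Concatenate: 001111011100000011010 = 0x7B81A (21 bits → U+7B81A).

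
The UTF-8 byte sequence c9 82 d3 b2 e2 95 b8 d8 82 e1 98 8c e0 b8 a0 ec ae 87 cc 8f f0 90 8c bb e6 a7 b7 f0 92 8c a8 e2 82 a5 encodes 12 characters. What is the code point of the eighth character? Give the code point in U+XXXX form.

U+030F

Offset 0: leading byte 0xC9 = 11001001 → 2-byte char #1 = C9 82.
Offset 2: leading byte 0xD3 = 11010011 → 2-byte char #2 = D3 B2.
Offset 4: leading byte 0xE2 = 11100010 → 3-byte char #3 = E2 95 B8.
Offset 7: leading byte 0xD8 = 11011000 → 2-byte char #4 = D8 82.
Offset 9: leading byte 0xE1 = 11100001 → 3-byte char #5 = E1 98 8C.
Offset 12: leading byte 0xE0 = 11100000 → 3-byte char #6 = E0 B8 A0.
Offset 15: leading byte 0xEC = 11101100 → 3-byte char #7 = EC AE 87.
Offset 18: leading byte 0xCC = 11001100 → 2-byte char #8 = CC 8F.
Leading byte 0xCC = 11001100 matches 110xxxxx → 2-byte sequence.
Byte 1: 0xCC = 11001100, payload 01100 (5 bits).
Byte 2: 0x8F = 10001111 (10xxxxxx ✓), payload 001111.
Concatenate: 01100001111 = 0x30F (11 bits → U+030F).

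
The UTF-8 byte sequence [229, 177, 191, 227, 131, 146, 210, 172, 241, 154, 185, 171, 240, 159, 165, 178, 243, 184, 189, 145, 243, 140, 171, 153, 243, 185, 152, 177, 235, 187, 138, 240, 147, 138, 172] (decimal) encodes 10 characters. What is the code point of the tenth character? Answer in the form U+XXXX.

Offset 0: leading byte 0xE5 = 11100101 → 3-byte char #1 = E5 B1 BF.
Offset 3: leading byte 0xE3 = 11100011 → 3-byte char #2 = E3 83 92.
Offset 6: leading byte 0xD2 = 11010010 → 2-byte char #3 = D2 AC.
Offset 8: leading byte 0xF1 = 11110001 → 4-byte char #4 = F1 9A B9 AB.
Offset 12: leading byte 0xF0 = 11110000 → 4-byte char #5 = F0 9F A5 B2.
Offset 16: leading byte 0xF3 = 11110011 → 4-byte char #6 = F3 B8 BD 91.
Offset 20: leading byte 0xF3 = 11110011 → 4-byte char #7 = F3 8C AB 99.
Offset 24: leading byte 0xF3 = 11110011 → 4-byte char #8 = F3 B9 98 B1.
Offset 28: leading byte 0xEB = 11101011 → 3-byte char #9 = EB BB 8A.
Offset 31: leading byte 0xF0 = 11110000 → 4-byte char #10 = F0 93 8A AC.
Leading byte 0xF0 = 11110000 matches 11110xxx → 4-byte sequence.
Byte 1: 0xF0 = 11110000, payload 000 (3 bits).
Byte 2: 0x93 = 10010011 (10xxxxxx ✓), payload 010011.
Byte 3: 0x8A = 10001010 (10xxxxxx ✓), payload 001010.
Byte 4: 0xAC = 10101100 (10xxxxxx ✓), payload 101100.
Concatenate: 000010011001010101100 = 0x132AC (21 bits → U+132AC).

U+132AC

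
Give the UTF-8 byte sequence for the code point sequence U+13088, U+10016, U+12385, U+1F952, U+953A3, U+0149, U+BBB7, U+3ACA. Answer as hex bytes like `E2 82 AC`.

U+13088: 4-byte form → F0 93 82 88.
U+10016: 4-byte form → F0 90 80 96.
U+12385: 4-byte form → F0 92 8E 85.
U+1F952: 4-byte form → F0 9F A5 92.
U+953A3: 4-byte form → F2 95 8E A3.
U+0149: 2-byte form → C5 89.
U+BBB7: 3-byte form → EB AE B7.
U+3ACA: 3-byte form → E3 AB 8A.
Concatenated (28 bytes): F0 93 82 88 F0 90 80 96 F0 92 8E 85 F0 9F A5 92 F2 95 8E A3 C5 89 EB AE B7 E3 AB 8A.

F0 93 82 88 F0 90 80 96 F0 92 8E 85 F0 9F A5 92 F2 95 8E A3 C5 89 EB AE B7 E3 AB 8A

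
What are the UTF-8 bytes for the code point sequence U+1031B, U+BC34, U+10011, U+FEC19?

F0 90 8C 9B EB B0 B4 F0 90 80 91 F3 BE B0 99

U+1031B: 4-byte form → F0 90 8C 9B.
U+BC34: 3-byte form → EB B0 B4.
U+10011: 4-byte form → F0 90 80 91.
U+FEC19: 4-byte form → F3 BE B0 99.
Concatenated (15 bytes): F0 90 8C 9B EB B0 B4 F0 90 80 91 F3 BE B0 99.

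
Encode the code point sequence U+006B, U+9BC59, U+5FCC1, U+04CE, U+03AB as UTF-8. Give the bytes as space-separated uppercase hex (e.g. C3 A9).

6B F2 9B B1 99 F1 9F B3 81 D3 8E CE AB

U+006B: 1-byte form → 6B.
U+9BC59: 4-byte form → F2 9B B1 99.
U+5FCC1: 4-byte form → F1 9F B3 81.
U+04CE: 2-byte form → D3 8E.
U+03AB: 2-byte form → CE AB.
Concatenated (13 bytes): 6B F2 9B B1 99 F1 9F B3 81 D3 8E CE AB.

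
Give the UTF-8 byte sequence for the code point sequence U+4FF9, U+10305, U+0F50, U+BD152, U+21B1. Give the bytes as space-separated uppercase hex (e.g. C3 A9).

U+4FF9: 3-byte form → E4 BF B9.
U+10305: 4-byte form → F0 90 8C 85.
U+0F50: 3-byte form → E0 BD 90.
U+BD152: 4-byte form → F2 BD 85 92.
U+21B1: 3-byte form → E2 86 B1.
Concatenated (17 bytes): E4 BF B9 F0 90 8C 85 E0 BD 90 F2 BD 85 92 E2 86 B1.

E4 BF B9 F0 90 8C 85 E0 BD 90 F2 BD 85 92 E2 86 B1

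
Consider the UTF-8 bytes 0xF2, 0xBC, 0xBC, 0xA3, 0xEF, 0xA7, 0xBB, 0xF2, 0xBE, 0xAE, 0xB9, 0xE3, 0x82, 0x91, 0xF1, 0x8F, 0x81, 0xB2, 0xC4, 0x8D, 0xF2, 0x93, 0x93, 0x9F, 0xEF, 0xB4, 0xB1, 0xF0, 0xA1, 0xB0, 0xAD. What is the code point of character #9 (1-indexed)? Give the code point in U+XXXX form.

Offset 0: leading byte 0xF2 = 11110010 → 4-byte char #1 = F2 BC BC A3.
Offset 4: leading byte 0xEF = 11101111 → 3-byte char #2 = EF A7 BB.
Offset 7: leading byte 0xF2 = 11110010 → 4-byte char #3 = F2 BE AE B9.
Offset 11: leading byte 0xE3 = 11100011 → 3-byte char #4 = E3 82 91.
Offset 14: leading byte 0xF1 = 11110001 → 4-byte char #5 = F1 8F 81 B2.
Offset 18: leading byte 0xC4 = 11000100 → 2-byte char #6 = C4 8D.
Offset 20: leading byte 0xF2 = 11110010 → 4-byte char #7 = F2 93 93 9F.
Offset 24: leading byte 0xEF = 11101111 → 3-byte char #8 = EF B4 B1.
Offset 27: leading byte 0xF0 = 11110000 → 4-byte char #9 = F0 A1 B0 AD.
Leading byte 0xF0 = 11110000 matches 11110xxx → 4-byte sequence.
Byte 1: 0xF0 = 11110000, payload 000 (3 bits).
Byte 2: 0xA1 = 10100001 (10xxxxxx ✓), payload 100001.
Byte 3: 0xB0 = 10110000 (10xxxxxx ✓), payload 110000.
Byte 4: 0xAD = 10101101 (10xxxxxx ✓), payload 101101.
Concatenate: 000100001110000101101 = 0x21C2D (21 bits → U+21C2D).

U+21C2D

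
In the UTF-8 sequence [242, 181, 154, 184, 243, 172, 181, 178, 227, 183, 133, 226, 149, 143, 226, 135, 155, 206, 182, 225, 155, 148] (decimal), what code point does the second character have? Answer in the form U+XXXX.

Offset 0: leading byte 0xF2 = 11110010 → 4-byte char #1 = F2 B5 9A B8.
Offset 4: leading byte 0xF3 = 11110011 → 4-byte char #2 = F3 AC B5 B2.
Leading byte 0xF3 = 11110011 matches 11110xxx → 4-byte sequence.
Byte 1: 0xF3 = 11110011, payload 011 (3 bits).
Byte 2: 0xAC = 10101100 (10xxxxxx ✓), payload 101100.
Byte 3: 0xB5 = 10110101 (10xxxxxx ✓), payload 110101.
Byte 4: 0xB2 = 10110010 (10xxxxxx ✓), payload 110010.
Concatenate: 011101100110101110010 = 0xECD72 (21 bits → U+ECD72).

U+ECD72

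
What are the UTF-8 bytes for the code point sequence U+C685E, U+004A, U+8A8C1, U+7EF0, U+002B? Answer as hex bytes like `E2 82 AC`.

U+C685E: 4-byte form → F3 86 A1 9E.
U+004A: 1-byte form → 4A.
U+8A8C1: 4-byte form → F2 8A A3 81.
U+7EF0: 3-byte form → E7 BB B0.
U+002B: 1-byte form → 2B.
Concatenated (13 bytes): F3 86 A1 9E 4A F2 8A A3 81 E7 BB B0 2B.

F3 86 A1 9E 4A F2 8A A3 81 E7 BB B0 2B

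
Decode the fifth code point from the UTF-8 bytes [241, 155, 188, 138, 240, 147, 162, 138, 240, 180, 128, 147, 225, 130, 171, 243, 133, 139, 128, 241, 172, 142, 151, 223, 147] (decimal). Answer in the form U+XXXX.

U+C52C0

Offset 0: leading byte 0xF1 = 11110001 → 4-byte char #1 = F1 9B BC 8A.
Offset 4: leading byte 0xF0 = 11110000 → 4-byte char #2 = F0 93 A2 8A.
Offset 8: leading byte 0xF0 = 11110000 → 4-byte char #3 = F0 B4 80 93.
Offset 12: leading byte 0xE1 = 11100001 → 3-byte char #4 = E1 82 AB.
Offset 15: leading byte 0xF3 = 11110011 → 4-byte char #5 = F3 85 8B 80.
Leading byte 0xF3 = 11110011 matches 11110xxx → 4-byte sequence.
Byte 1: 0xF3 = 11110011, payload 011 (3 bits).
Byte 2: 0x85 = 10000101 (10xxxxxx ✓), payload 000101.
Byte 3: 0x8B = 10001011 (10xxxxxx ✓), payload 001011.
Byte 4: 0x80 = 10000000 (10xxxxxx ✓), payload 000000.
Concatenate: 011000101001011000000 = 0xC52C0 (21 bits → U+C52C0).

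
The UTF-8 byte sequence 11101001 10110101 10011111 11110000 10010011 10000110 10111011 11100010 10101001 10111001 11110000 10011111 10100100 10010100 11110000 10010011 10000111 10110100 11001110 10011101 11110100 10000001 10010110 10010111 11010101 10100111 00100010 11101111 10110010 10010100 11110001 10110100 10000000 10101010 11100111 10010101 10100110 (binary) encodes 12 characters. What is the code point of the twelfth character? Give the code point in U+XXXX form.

Offset 0: leading byte 0xE9 = 11101001 → 3-byte char #1 = E9 B5 9F.
Offset 3: leading byte 0xF0 = 11110000 → 4-byte char #2 = F0 93 86 BB.
Offset 7: leading byte 0xE2 = 11100010 → 3-byte char #3 = E2 A9 B9.
Offset 10: leading byte 0xF0 = 11110000 → 4-byte char #4 = F0 9F A4 94.
Offset 14: leading byte 0xF0 = 11110000 → 4-byte char #5 = F0 93 87 B4.
Offset 18: leading byte 0xCE = 11001110 → 2-byte char #6 = CE 9D.
Offset 20: leading byte 0xF4 = 11110100 → 4-byte char #7 = F4 81 96 97.
Offset 24: leading byte 0xD5 = 11010101 → 2-byte char #8 = D5 A7.
Offset 26: leading byte 0x22 = 00100010 → 1-byte char #9 = 22.
Offset 27: leading byte 0xEF = 11101111 → 3-byte char #10 = EF B2 94.
Offset 30: leading byte 0xF1 = 11110001 → 4-byte char #11 = F1 B4 80 AA.
Offset 34: leading byte 0xE7 = 11100111 → 3-byte char #12 = E7 95 A6.
Leading byte 0xE7 = 11100111 matches 1110xxxx → 3-byte sequence.
Byte 1: 0xE7 = 11100111, payload 0111 (4 bits).
Byte 2: 0x95 = 10010101 (10xxxxxx ✓), payload 010101.
Byte 3: 0xA6 = 10100110 (10xxxxxx ✓), payload 100110.
Concatenate: 0111010101100110 = 0x7566 (16 bits → U+7566).

U+7566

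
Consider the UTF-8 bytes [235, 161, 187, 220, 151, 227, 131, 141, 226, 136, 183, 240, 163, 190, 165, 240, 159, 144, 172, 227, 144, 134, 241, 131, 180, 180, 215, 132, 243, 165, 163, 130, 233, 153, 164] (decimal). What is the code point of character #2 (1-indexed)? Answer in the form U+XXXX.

U+0717

Offset 0: leading byte 0xEB = 11101011 → 3-byte char #1 = EB A1 BB.
Offset 3: leading byte 0xDC = 11011100 → 2-byte char #2 = DC 97.
Leading byte 0xDC = 11011100 matches 110xxxxx → 2-byte sequence.
Byte 1: 0xDC = 11011100, payload 11100 (5 bits).
Byte 2: 0x97 = 10010111 (10xxxxxx ✓), payload 010111.
Concatenate: 11100010111 = 0x717 (11 bits → U+0717).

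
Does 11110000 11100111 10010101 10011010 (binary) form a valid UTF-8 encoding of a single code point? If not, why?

invalid (non-continuation byte where continuation expected)

Leading byte 0xF0 = 11110000 → 4-byte form.
Byte 2 is 0xE7 = 11100111, which is not 10xxxxxx — expected a continuation byte.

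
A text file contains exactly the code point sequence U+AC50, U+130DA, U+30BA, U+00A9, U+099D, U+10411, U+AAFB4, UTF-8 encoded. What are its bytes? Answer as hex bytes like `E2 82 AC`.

EA B1 90 F0 93 83 9A E3 82 BA C2 A9 E0 A6 9D F0 90 90 91 F2 AA BE B4

U+AC50: 3-byte form → EA B1 90.
U+130DA: 4-byte form → F0 93 83 9A.
U+30BA: 3-byte form → E3 82 BA.
U+00A9: 2-byte form → C2 A9.
U+099D: 3-byte form → E0 A6 9D.
U+10411: 4-byte form → F0 90 90 91.
U+AAFB4: 4-byte form → F2 AA BE B4.
Concatenated (23 bytes): EA B1 90 F0 93 83 9A E3 82 BA C2 A9 E0 A6 9D F0 90 90 91 F2 AA BE B4.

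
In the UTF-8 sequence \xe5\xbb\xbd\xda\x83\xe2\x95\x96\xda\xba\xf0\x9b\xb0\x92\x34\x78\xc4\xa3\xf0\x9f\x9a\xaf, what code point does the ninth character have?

U+1F6AF

Offset 0: leading byte 0xE5 = 11100101 → 3-byte char #1 = E5 BB BD.
Offset 3: leading byte 0xDA = 11011010 → 2-byte char #2 = DA 83.
Offset 5: leading byte 0xE2 = 11100010 → 3-byte char #3 = E2 95 96.
Offset 8: leading byte 0xDA = 11011010 → 2-byte char #4 = DA BA.
Offset 10: leading byte 0xF0 = 11110000 → 4-byte char #5 = F0 9B B0 92.
Offset 14: leading byte 0x34 = 00110100 → 1-byte char #6 = 34.
Offset 15: leading byte 0x78 = 01111000 → 1-byte char #7 = 78.
Offset 16: leading byte 0xC4 = 11000100 → 2-byte char #8 = C4 A3.
Offset 18: leading byte 0xF0 = 11110000 → 4-byte char #9 = F0 9F 9A AF.
Leading byte 0xF0 = 11110000 matches 11110xxx → 4-byte sequence.
Byte 1: 0xF0 = 11110000, payload 000 (3 bits).
Byte 2: 0x9F = 10011111 (10xxxxxx ✓), payload 011111.
Byte 3: 0x9A = 10011010 (10xxxxxx ✓), payload 011010.
Byte 4: 0xAF = 10101111 (10xxxxxx ✓), payload 101111.
Concatenate: 000011111011010101111 = 0x1F6AF (21 bits → U+1F6AF).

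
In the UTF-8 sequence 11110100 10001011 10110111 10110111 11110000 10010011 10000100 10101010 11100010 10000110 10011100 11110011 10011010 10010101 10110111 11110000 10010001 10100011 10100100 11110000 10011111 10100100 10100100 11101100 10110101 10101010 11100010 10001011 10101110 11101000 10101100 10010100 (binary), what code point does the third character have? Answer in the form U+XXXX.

U+219C

Offset 0: leading byte 0xF4 = 11110100 → 4-byte char #1 = F4 8B B7 B7.
Offset 4: leading byte 0xF0 = 11110000 → 4-byte char #2 = F0 93 84 AA.
Offset 8: leading byte 0xE2 = 11100010 → 3-byte char #3 = E2 86 9C.
Leading byte 0xE2 = 11100010 matches 1110xxxx → 3-byte sequence.
Byte 1: 0xE2 = 11100010, payload 0010 (4 bits).
Byte 2: 0x86 = 10000110 (10xxxxxx ✓), payload 000110.
Byte 3: 0x9C = 10011100 (10xxxxxx ✓), payload 011100.
Concatenate: 0010000110011100 = 0x219C (16 bits → U+219C).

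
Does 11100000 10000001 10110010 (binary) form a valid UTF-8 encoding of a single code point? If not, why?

invalid (overlong encoding)

Leading byte 0xE0 = 11100000 → 3-byte form.
Continuation bytes all match 10xxxxxx. Payload decodes to 0x72.
But 0x72 < 0x800, the minimum for a 3-byte sequence — this is an overlong encoding.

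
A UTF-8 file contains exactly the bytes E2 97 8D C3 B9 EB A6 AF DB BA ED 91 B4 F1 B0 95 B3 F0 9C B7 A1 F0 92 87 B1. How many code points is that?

Byte at offset 0: 0xE2 = 11100010 → 3-byte char (#1). Advance 3.
Byte at offset 3: 0xC3 = 11000011 → 2-byte char (#2). Advance 2.
Byte at offset 5: 0xEB = 11101011 → 3-byte char (#3). Advance 3.
Byte at offset 8: 0xDB = 11011011 → 2-byte char (#4). Advance 2.
Byte at offset 10: 0xED = 11101101 → 3-byte char (#5). Advance 3.
Byte at offset 13: 0xF1 = 11110001 → 4-byte char (#6). Advance 4.
Byte at offset 17: 0xF0 = 11110000 → 4-byte char (#7). Advance 4.
Byte at offset 21: 0xF0 = 11110000 → 4-byte char (#8). Advance 4.
Reached end at offset 25 after 8 code points.

8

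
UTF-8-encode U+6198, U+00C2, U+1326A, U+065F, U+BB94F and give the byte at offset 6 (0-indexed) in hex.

U+6198 → 3-byte form E6 86 98 at offsets 0–2.
U+00C2 → 2-byte form C3 82 at offsets 3–4.
U+1326A → 4-byte form F0 93 89 AA at offsets 5–8.
Offset 6 falls in char 3's range; it's byte 2 of F0 93 89 AA = 0x93.

0x93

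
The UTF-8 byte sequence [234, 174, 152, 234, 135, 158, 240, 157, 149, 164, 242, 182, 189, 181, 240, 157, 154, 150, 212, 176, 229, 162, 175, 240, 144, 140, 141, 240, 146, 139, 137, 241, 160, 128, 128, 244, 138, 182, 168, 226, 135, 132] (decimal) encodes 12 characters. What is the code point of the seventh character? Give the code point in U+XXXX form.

Offset 0: leading byte 0xEA = 11101010 → 3-byte char #1 = EA AE 98.
Offset 3: leading byte 0xEA = 11101010 → 3-byte char #2 = EA 87 9E.
Offset 6: leading byte 0xF0 = 11110000 → 4-byte char #3 = F0 9D 95 A4.
Offset 10: leading byte 0xF2 = 11110010 → 4-byte char #4 = F2 B6 BD B5.
Offset 14: leading byte 0xF0 = 11110000 → 4-byte char #5 = F0 9D 9A 96.
Offset 18: leading byte 0xD4 = 11010100 → 2-byte char #6 = D4 B0.
Offset 20: leading byte 0xE5 = 11100101 → 3-byte char #7 = E5 A2 AF.
Leading byte 0xE5 = 11100101 matches 1110xxxx → 3-byte sequence.
Byte 1: 0xE5 = 11100101, payload 0101 (4 bits).
Byte 2: 0xA2 = 10100010 (10xxxxxx ✓), payload 100010.
Byte 3: 0xAF = 10101111 (10xxxxxx ✓), payload 101111.
Concatenate: 0101100010101111 = 0x58AF (16 bits → U+58AF).

U+58AF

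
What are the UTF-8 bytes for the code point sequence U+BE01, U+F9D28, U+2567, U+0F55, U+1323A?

EB B8 81 F3 B9 B4 A8 E2 95 A7 E0 BD 95 F0 93 88 BA

U+BE01: 3-byte form → EB B8 81.
U+F9D28: 4-byte form → F3 B9 B4 A8.
U+2567: 3-byte form → E2 95 A7.
U+0F55: 3-byte form → E0 BD 95.
U+1323A: 4-byte form → F0 93 88 BA.
Concatenated (17 bytes): EB B8 81 F3 B9 B4 A8 E2 95 A7 E0 BD 95 F0 93 88 BA.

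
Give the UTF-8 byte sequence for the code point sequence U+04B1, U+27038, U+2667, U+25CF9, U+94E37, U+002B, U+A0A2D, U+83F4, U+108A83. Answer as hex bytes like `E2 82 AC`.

D2 B1 F0 A7 80 B8 E2 99 A7 F0 A5 B3 B9 F2 94 B8 B7 2B F2 A0 A8 AD E8 8F B4 F4 88 AA 83

U+04B1: 2-byte form → D2 B1.
U+27038: 4-byte form → F0 A7 80 B8.
U+2667: 3-byte form → E2 99 A7.
U+25CF9: 4-byte form → F0 A5 B3 B9.
U+94E37: 4-byte form → F2 94 B8 B7.
U+002B: 1-byte form → 2B.
U+A0A2D: 4-byte form → F2 A0 A8 AD.
U+83F4: 3-byte form → E8 8F B4.
U+108A83: 4-byte form → F4 88 AA 83.
Concatenated (29 bytes): D2 B1 F0 A7 80 B8 E2 99 A7 F0 A5 B3 B9 F2 94 B8 B7 2B F2 A0 A8 AD E8 8F B4 F4 88 AA 83.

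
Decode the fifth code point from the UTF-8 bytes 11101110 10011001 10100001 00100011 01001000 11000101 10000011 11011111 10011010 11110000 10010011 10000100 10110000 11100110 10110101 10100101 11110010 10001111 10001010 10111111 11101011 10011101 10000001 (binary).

U+07DA

Offset 0: leading byte 0xEE = 11101110 → 3-byte char #1 = EE 99 A1.
Offset 3: leading byte 0x23 = 00100011 → 1-byte char #2 = 23.
Offset 4: leading byte 0x48 = 01001000 → 1-byte char #3 = 48.
Offset 5: leading byte 0xC5 = 11000101 → 2-byte char #4 = C5 83.
Offset 7: leading byte 0xDF = 11011111 → 2-byte char #5 = DF 9A.
Leading byte 0xDF = 11011111 matches 110xxxxx → 2-byte sequence.
Byte 1: 0xDF = 11011111, payload 11111 (5 bits).
Byte 2: 0x9A = 10011010 (10xxxxxx ✓), payload 011010.
Concatenate: 11111011010 = 0x7DA (11 bits → U+07DA).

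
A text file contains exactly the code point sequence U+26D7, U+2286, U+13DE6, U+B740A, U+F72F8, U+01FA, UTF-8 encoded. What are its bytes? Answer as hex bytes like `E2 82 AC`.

E2 9B 97 E2 8A 86 F0 93 B7 A6 F2 B7 90 8A F3 B7 8B B8 C7 BA

U+26D7: 3-byte form → E2 9B 97.
U+2286: 3-byte form → E2 8A 86.
U+13DE6: 4-byte form → F0 93 B7 A6.
U+B740A: 4-byte form → F2 B7 90 8A.
U+F72F8: 4-byte form → F3 B7 8B B8.
U+01FA: 2-byte form → C7 BA.
Concatenated (20 bytes): E2 9B 97 E2 8A 86 F0 93 B7 A6 F2 B7 90 8A F3 B7 8B B8 C7 BA.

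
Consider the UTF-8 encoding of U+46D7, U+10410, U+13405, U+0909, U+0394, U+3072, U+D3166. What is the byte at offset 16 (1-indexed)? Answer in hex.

0x94

1-indexed offset 16 is 0-indexed offset 15.
U+46D7 → 3-byte form E4 9B 97 at offsets 0–2.
U+10410 → 4-byte form F0 90 90 90 at offsets 3–6.
U+13405 → 4-byte form F0 93 90 85 at offsets 7–10.
U+0909 → 3-byte form E0 A4 89 at offsets 11–13.
U+0394 → 2-byte form CE 94 at offsets 14–15.
Offset 15 falls in char 5's range; it's byte 2 of CE 94 = 0x94.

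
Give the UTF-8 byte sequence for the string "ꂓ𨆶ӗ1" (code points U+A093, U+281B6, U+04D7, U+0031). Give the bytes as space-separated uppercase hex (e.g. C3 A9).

EA 82 93 F0 A8 86 B6 D3 97 31

U+A093: 3-byte form → EA 82 93.
U+281B6: 4-byte form → F0 A8 86 B6.
U+04D7: 2-byte form → D3 97.
U+0031: 1-byte form → 31.
Concatenated (10 bytes): EA 82 93 F0 A8 86 B6 D3 97 31.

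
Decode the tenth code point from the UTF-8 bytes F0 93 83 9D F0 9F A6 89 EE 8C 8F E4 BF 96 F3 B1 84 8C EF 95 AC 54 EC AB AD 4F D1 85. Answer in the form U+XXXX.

U+0445

Offset 0: leading byte 0xF0 = 11110000 → 4-byte char #1 = F0 93 83 9D.
Offset 4: leading byte 0xF0 = 11110000 → 4-byte char #2 = F0 9F A6 89.
Offset 8: leading byte 0xEE = 11101110 → 3-byte char #3 = EE 8C 8F.
Offset 11: leading byte 0xE4 = 11100100 → 3-byte char #4 = E4 BF 96.
Offset 14: leading byte 0xF3 = 11110011 → 4-byte char #5 = F3 B1 84 8C.
Offset 18: leading byte 0xEF = 11101111 → 3-byte char #6 = EF 95 AC.
Offset 21: leading byte 0x54 = 01010100 → 1-byte char #7 = 54.
Offset 22: leading byte 0xEC = 11101100 → 3-byte char #8 = EC AB AD.
Offset 25: leading byte 0x4F = 01001111 → 1-byte char #9 = 4F.
Offset 26: leading byte 0xD1 = 11010001 → 2-byte char #10 = D1 85.
Leading byte 0xD1 = 11010001 matches 110xxxxx → 2-byte sequence.
Byte 1: 0xD1 = 11010001, payload 10001 (5 bits).
Byte 2: 0x85 = 10000101 (10xxxxxx ✓), payload 000101.
Concatenate: 10001000101 = 0x445 (11 bits → U+0445).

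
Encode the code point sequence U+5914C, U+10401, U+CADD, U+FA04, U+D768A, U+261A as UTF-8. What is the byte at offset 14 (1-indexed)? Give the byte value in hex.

0x84

1-indexed offset 14 is 0-indexed offset 13.
U+5914C → 4-byte form F1 99 85 8C at offsets 0–3.
U+10401 → 4-byte form F0 90 90 81 at offsets 4–7.
U+CADD → 3-byte form EC AB 9D at offsets 8–10.
U+FA04 → 3-byte form EF A8 84 at offsets 11–13.
Offset 13 falls in char 4's range; it's byte 3 of EF A8 84 = 0x84.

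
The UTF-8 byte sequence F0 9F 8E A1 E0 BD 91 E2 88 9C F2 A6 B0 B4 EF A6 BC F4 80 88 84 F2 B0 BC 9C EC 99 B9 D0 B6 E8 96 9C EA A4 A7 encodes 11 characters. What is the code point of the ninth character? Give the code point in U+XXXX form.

U+0436

Offset 0: leading byte 0xF0 = 11110000 → 4-byte char #1 = F0 9F 8E A1.
Offset 4: leading byte 0xE0 = 11100000 → 3-byte char #2 = E0 BD 91.
Offset 7: leading byte 0xE2 = 11100010 → 3-byte char #3 = E2 88 9C.
Offset 10: leading byte 0xF2 = 11110010 → 4-byte char #4 = F2 A6 B0 B4.
Offset 14: leading byte 0xEF = 11101111 → 3-byte char #5 = EF A6 BC.
Offset 17: leading byte 0xF4 = 11110100 → 4-byte char #6 = F4 80 88 84.
Offset 21: leading byte 0xF2 = 11110010 → 4-byte char #7 = F2 B0 BC 9C.
Offset 25: leading byte 0xEC = 11101100 → 3-byte char #8 = EC 99 B9.
Offset 28: leading byte 0xD0 = 11010000 → 2-byte char #9 = D0 B6.
Leading byte 0xD0 = 11010000 matches 110xxxxx → 2-byte sequence.
Byte 1: 0xD0 = 11010000, payload 10000 (5 bits).
Byte 2: 0xB6 = 10110110 (10xxxxxx ✓), payload 110110.
Concatenate: 10000110110 = 0x436 (11 bits → U+0436).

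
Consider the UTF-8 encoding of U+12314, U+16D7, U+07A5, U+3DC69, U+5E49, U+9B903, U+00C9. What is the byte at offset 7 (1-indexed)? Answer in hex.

0x97

1-indexed offset 7 is 0-indexed offset 6.
U+12314 → 4-byte form F0 92 8C 94 at offsets 0–3.
U+16D7 → 3-byte form E1 9B 97 at offsets 4–6.
Offset 6 falls in char 2's range; it's byte 3 of E1 9B 97 = 0x97.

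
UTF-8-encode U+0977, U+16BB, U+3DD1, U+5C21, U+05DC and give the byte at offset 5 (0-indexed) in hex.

U+0977 → 3-byte form E0 A5 B7 at offsets 0–2.
U+16BB → 3-byte form E1 9A BB at offsets 3–5.
Offset 5 falls in char 2's range; it's byte 3 of E1 9A BB = 0xBB.

0xBB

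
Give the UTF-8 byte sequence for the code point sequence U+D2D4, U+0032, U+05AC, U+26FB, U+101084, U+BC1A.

U+D2D4: 3-byte form → ED 8B 94.
U+0032: 1-byte form → 32.
U+05AC: 2-byte form → D6 AC.
U+26FB: 3-byte form → E2 9B BB.
U+101084: 4-byte form → F4 81 82 84.
U+BC1A: 3-byte form → EB B0 9A.
Concatenated (16 bytes): ED 8B 94 32 D6 AC E2 9B BB F4 81 82 84 EB B0 9A.

ED 8B 94 32 D6 AC E2 9B BB F4 81 82 84 EB B0 9A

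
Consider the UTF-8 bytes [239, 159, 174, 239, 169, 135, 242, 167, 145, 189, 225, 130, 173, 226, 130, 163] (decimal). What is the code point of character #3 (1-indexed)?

U+A747D

Offset 0: leading byte 0xEF = 11101111 → 3-byte char #1 = EF 9F AE.
Offset 3: leading byte 0xEF = 11101111 → 3-byte char #2 = EF A9 87.
Offset 6: leading byte 0xF2 = 11110010 → 4-byte char #3 = F2 A7 91 BD.
Leading byte 0xF2 = 11110010 matches 11110xxx → 4-byte sequence.
Byte 1: 0xF2 = 11110010, payload 010 (3 bits).
Byte 2: 0xA7 = 10100111 (10xxxxxx ✓), payload 100111.
Byte 3: 0x91 = 10010001 (10xxxxxx ✓), payload 010001.
Byte 4: 0xBD = 10111101 (10xxxxxx ✓), payload 111101.
Concatenate: 010100111010001111101 = 0xA747D (21 bits → U+A747D).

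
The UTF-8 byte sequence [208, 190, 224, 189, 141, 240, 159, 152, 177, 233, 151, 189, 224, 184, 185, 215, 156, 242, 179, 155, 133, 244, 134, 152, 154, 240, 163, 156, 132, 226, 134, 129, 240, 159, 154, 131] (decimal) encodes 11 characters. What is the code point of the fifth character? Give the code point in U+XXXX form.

U+0E39

Offset 0: leading byte 0xD0 = 11010000 → 2-byte char #1 = D0 BE.
Offset 2: leading byte 0xE0 = 11100000 → 3-byte char #2 = E0 BD 8D.
Offset 5: leading byte 0xF0 = 11110000 → 4-byte char #3 = F0 9F 98 B1.
Offset 9: leading byte 0xE9 = 11101001 → 3-byte char #4 = E9 97 BD.
Offset 12: leading byte 0xE0 = 11100000 → 3-byte char #5 = E0 B8 B9.
Leading byte 0xE0 = 11100000 matches 1110xxxx → 3-byte sequence.
Byte 1: 0xE0 = 11100000, payload 0000 (4 bits).
Byte 2: 0xB8 = 10111000 (10xxxxxx ✓), payload 111000.
Byte 3: 0xB9 = 10111001 (10xxxxxx ✓), payload 111001.
Concatenate: 0000111000111001 = 0xE39 (16 bits → U+0E39).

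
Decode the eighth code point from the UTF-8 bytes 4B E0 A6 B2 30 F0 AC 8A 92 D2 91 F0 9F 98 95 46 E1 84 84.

Offset 0: leading byte 0x4B = 01001011 → 1-byte char #1 = 4B.
Offset 1: leading byte 0xE0 = 11100000 → 3-byte char #2 = E0 A6 B2.
Offset 4: leading byte 0x30 = 00110000 → 1-byte char #3 = 30.
Offset 5: leading byte 0xF0 = 11110000 → 4-byte char #4 = F0 AC 8A 92.
Offset 9: leading byte 0xD2 = 11010010 → 2-byte char #5 = D2 91.
Offset 11: leading byte 0xF0 = 11110000 → 4-byte char #6 = F0 9F 98 95.
Offset 15: leading byte 0x46 = 01000110 → 1-byte char #7 = 46.
Offset 16: leading byte 0xE1 = 11100001 → 3-byte char #8 = E1 84 84.
Leading byte 0xE1 = 11100001 matches 1110xxxx → 3-byte sequence.
Byte 1: 0xE1 = 11100001, payload 0001 (4 bits).
Byte 2: 0x84 = 10000100 (10xxxxxx ✓), payload 000100.
Byte 3: 0x84 = 10000100 (10xxxxxx ✓), payload 000100.
Concatenate: 0001000100000100 = 0x1104 (16 bits → U+1104).

U+1104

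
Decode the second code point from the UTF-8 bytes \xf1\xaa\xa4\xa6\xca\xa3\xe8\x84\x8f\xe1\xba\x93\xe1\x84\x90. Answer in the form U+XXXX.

Offset 0: leading byte 0xF1 = 11110001 → 4-byte char #1 = F1 AA A4 A6.
Offset 4: leading byte 0xCA = 11001010 → 2-byte char #2 = CA A3.
Leading byte 0xCA = 11001010 matches 110xxxxx → 2-byte sequence.
Byte 1: 0xCA = 11001010, payload 01010 (5 bits).
Byte 2: 0xA3 = 10100011 (10xxxxxx ✓), payload 100011.
Concatenate: 01010100011 = 0x2A3 (11 bits → U+02A3).

U+02A3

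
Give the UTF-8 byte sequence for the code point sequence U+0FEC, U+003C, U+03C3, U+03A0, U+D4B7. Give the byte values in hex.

E0 BF AC 3C CF 83 CE A0 ED 92 B7

U+0FEC: 3-byte form → E0 BF AC.
U+003C: 1-byte form → 3C.
U+03C3: 2-byte form → CF 83.
U+03A0: 2-byte form → CE A0.
U+D4B7: 3-byte form → ED 92 B7.
Concatenated (11 bytes): E0 BF AC 3C CF 83 CE A0 ED 92 B7.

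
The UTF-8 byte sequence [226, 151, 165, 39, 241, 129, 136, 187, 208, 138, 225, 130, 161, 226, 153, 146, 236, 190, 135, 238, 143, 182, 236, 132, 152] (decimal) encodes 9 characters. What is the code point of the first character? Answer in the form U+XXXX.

U+25E5

Offset 0: leading byte 0xE2 = 11100010 → 3-byte char #1 = E2 97 A5.
Leading byte 0xE2 = 11100010 matches 1110xxxx → 3-byte sequence.
Byte 1: 0xE2 = 11100010, payload 0010 (4 bits).
Byte 2: 0x97 = 10010111 (10xxxxxx ✓), payload 010111.
Byte 3: 0xA5 = 10100101 (10xxxxxx ✓), payload 100101.
Concatenate: 0010010111100101 = 0x25E5 (16 bits → U+25E5).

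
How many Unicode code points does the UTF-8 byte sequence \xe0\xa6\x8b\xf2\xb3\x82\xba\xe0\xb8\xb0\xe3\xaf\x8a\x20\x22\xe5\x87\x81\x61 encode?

8

Byte at offset 0: 0xE0 = 11100000 → 3-byte char (#1). Advance 3.
Byte at offset 3: 0xF2 = 11110010 → 4-byte char (#2). Advance 4.
Byte at offset 7: 0xE0 = 11100000 → 3-byte char (#3). Advance 3.
Byte at offset 10: 0xE3 = 11100011 → 3-byte char (#4). Advance 3.
Byte at offset 13: 0x20 = 00100000 → 1-byte char (#5). Advance 1.
Byte at offset 14: 0x22 = 00100010 → 1-byte char (#6). Advance 1.
Byte at offset 15: 0xE5 = 11100101 → 3-byte char (#7). Advance 3.
Byte at offset 18: 0x61 = 01100001 → 1-byte char (#8). Advance 1.
Reached end at offset 19 after 8 code points.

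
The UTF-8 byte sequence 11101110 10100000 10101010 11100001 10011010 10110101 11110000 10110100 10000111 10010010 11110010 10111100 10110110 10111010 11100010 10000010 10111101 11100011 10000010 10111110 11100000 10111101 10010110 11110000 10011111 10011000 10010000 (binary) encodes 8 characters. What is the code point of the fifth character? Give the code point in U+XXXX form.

Offset 0: leading byte 0xEE = 11101110 → 3-byte char #1 = EE A0 AA.
Offset 3: leading byte 0xE1 = 11100001 → 3-byte char #2 = E1 9A B5.
Offset 6: leading byte 0xF0 = 11110000 → 4-byte char #3 = F0 B4 87 92.
Offset 10: leading byte 0xF2 = 11110010 → 4-byte char #4 = F2 BC B6 BA.
Offset 14: leading byte 0xE2 = 11100010 → 3-byte char #5 = E2 82 BD.
Leading byte 0xE2 = 11100010 matches 1110xxxx → 3-byte sequence.
Byte 1: 0xE2 = 11100010, payload 0010 (4 bits).
Byte 2: 0x82 = 10000010 (10xxxxxx ✓), payload 000010.
Byte 3: 0xBD = 10111101 (10xxxxxx ✓), payload 111101.
Concatenate: 0010000010111101 = 0x20BD (16 bits → U+20BD).

U+20BD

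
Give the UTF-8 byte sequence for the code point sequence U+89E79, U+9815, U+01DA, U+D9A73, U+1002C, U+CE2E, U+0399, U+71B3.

F2 89 B9 B9 E9 A0 95 C7 9A F3 99 A9 B3 F0 90 80 AC EC B8 AE CE 99 E7 86 B3

U+89E79: 4-byte form → F2 89 B9 B9.
U+9815: 3-byte form → E9 A0 95.
U+01DA: 2-byte form → C7 9A.
U+D9A73: 4-byte form → F3 99 A9 B3.
U+1002C: 4-byte form → F0 90 80 AC.
U+CE2E: 3-byte form → EC B8 AE.
U+0399: 2-byte form → CE 99.
U+71B3: 3-byte form → E7 86 B3.
Concatenated (25 bytes): F2 89 B9 B9 E9 A0 95 C7 9A F3 99 A9 B3 F0 90 80 AC EC B8 AE CE 99 E7 86 B3.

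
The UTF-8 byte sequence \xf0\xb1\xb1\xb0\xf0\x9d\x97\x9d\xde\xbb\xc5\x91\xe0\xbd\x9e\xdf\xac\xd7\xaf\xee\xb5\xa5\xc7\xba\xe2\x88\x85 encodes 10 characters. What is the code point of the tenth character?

U+2205

Offset 0: leading byte 0xF0 = 11110000 → 4-byte char #1 = F0 B1 B1 B0.
Offset 4: leading byte 0xF0 = 11110000 → 4-byte char #2 = F0 9D 97 9D.
Offset 8: leading byte 0xDE = 11011110 → 2-byte char #3 = DE BB.
Offset 10: leading byte 0xC5 = 11000101 → 2-byte char #4 = C5 91.
Offset 12: leading byte 0xE0 = 11100000 → 3-byte char #5 = E0 BD 9E.
Offset 15: leading byte 0xDF = 11011111 → 2-byte char #6 = DF AC.
Offset 17: leading byte 0xD7 = 11010111 → 2-byte char #7 = D7 AF.
Offset 19: leading byte 0xEE = 11101110 → 3-byte char #8 = EE B5 A5.
Offset 22: leading byte 0xC7 = 11000111 → 2-byte char #9 = C7 BA.
Offset 24: leading byte 0xE2 = 11100010 → 3-byte char #10 = E2 88 85.
Leading byte 0xE2 = 11100010 matches 1110xxxx → 3-byte sequence.
Byte 1: 0xE2 = 11100010, payload 0010 (4 bits).
Byte 2: 0x88 = 10001000 (10xxxxxx ✓), payload 001000.
Byte 3: 0x85 = 10000101 (10xxxxxx ✓), payload 000101.
Concatenate: 0010001000000101 = 0x2205 (16 bits → U+2205).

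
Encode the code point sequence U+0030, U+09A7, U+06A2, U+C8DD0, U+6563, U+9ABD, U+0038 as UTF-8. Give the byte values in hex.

30 E0 A6 A7 DA A2 F3 88 B7 90 E6 95 A3 E9 AA BD 38

U+0030: 1-byte form → 30.
U+09A7: 3-byte form → E0 A6 A7.
U+06A2: 2-byte form → DA A2.
U+C8DD0: 4-byte form → F3 88 B7 90.
U+6563: 3-byte form → E6 95 A3.
U+9ABD: 3-byte form → E9 AA BD.
U+0038: 1-byte form → 38.
Concatenated (17 bytes): 30 E0 A6 A7 DA A2 F3 88 B7 90 E6 95 A3 E9 AA BD 38.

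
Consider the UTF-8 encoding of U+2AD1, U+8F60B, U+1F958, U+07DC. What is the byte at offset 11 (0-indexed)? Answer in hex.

0xDF

U+2AD1 → 3-byte form E2 AB 91 at offsets 0–2.
U+8F60B → 4-byte form F2 8F 98 8B at offsets 3–6.
U+1F958 → 4-byte form F0 9F A5 98 at offsets 7–10.
U+07DC → 2-byte form DF 9C at offsets 11–12.
Offset 11 falls in char 4's range; it's byte 1 of DF 9C = 0xDF.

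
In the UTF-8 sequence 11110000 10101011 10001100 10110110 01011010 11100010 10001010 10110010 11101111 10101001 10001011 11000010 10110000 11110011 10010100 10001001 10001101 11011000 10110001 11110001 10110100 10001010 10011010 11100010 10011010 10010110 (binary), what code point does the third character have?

Offset 0: leading byte 0xF0 = 11110000 → 4-byte char #1 = F0 AB 8C B6.
Offset 4: leading byte 0x5A = 01011010 → 1-byte char #2 = 5A.
Offset 5: leading byte 0xE2 = 11100010 → 3-byte char #3 = E2 8A B2.
Leading byte 0xE2 = 11100010 matches 1110xxxx → 3-byte sequence.
Byte 1: 0xE2 = 11100010, payload 0010 (4 bits).
Byte 2: 0x8A = 10001010 (10xxxxxx ✓), payload 001010.
Byte 3: 0xB2 = 10110010 (10xxxxxx ✓), payload 110010.
Concatenate: 0010001010110010 = 0x22B2 (16 bits → U+22B2).

U+22B2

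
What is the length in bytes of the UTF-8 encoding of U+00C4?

U+00C4 = 0xC4. UTF-8 uses 1 byte below 0x80, 2 below 0x800, 3 below 0x10000, 4 up to 0x10FFFF. 0xC4 is in U+0080–U+07FF → 2 bytes.

2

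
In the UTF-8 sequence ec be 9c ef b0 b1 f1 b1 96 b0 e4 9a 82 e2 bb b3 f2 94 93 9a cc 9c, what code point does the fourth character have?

U+4682

Offset 0: leading byte 0xEC = 11101100 → 3-byte char #1 = EC BE 9C.
Offset 3: leading byte 0xEF = 11101111 → 3-byte char #2 = EF B0 B1.
Offset 6: leading byte 0xF1 = 11110001 → 4-byte char #3 = F1 B1 96 B0.
Offset 10: leading byte 0xE4 = 11100100 → 3-byte char #4 = E4 9A 82.
Leading byte 0xE4 = 11100100 matches 1110xxxx → 3-byte sequence.
Byte 1: 0xE4 = 11100100, payload 0100 (4 bits).
Byte 2: 0x9A = 10011010 (10xxxxxx ✓), payload 011010.
Byte 3: 0x82 = 10000010 (10xxxxxx ✓), payload 000010.
Concatenate: 0100011010000010 = 0x4682 (16 bits → U+4682).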